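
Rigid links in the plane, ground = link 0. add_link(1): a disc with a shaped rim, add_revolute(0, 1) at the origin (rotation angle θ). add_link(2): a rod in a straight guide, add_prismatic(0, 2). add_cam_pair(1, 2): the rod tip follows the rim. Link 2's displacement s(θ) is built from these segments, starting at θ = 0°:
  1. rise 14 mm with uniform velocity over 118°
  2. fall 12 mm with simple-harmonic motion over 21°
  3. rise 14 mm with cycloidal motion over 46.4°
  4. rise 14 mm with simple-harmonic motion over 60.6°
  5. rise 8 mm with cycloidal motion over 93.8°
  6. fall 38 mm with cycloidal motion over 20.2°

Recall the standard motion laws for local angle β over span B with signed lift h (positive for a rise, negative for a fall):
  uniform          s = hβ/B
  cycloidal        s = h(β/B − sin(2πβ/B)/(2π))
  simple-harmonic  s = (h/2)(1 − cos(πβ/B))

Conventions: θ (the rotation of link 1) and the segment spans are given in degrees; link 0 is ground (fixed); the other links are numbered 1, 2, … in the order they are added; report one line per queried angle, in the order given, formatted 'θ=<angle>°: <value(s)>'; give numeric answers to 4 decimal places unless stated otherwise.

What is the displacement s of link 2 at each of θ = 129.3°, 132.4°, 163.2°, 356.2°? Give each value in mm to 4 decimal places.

segment 1 (0° to 118°, uniform, h = 14) is passed completely: s = 0.0000 + (14) = 14.0000
θ = 129.3° falls in segment 2 (118° to 139°, simple-harmonic, h = -12): β = 129.3 − 118 = 11.3°, B = 21°; Δs = -12/2·(1 − cos(π·0.5381)) = -6.7164; s = 14.0000 − 6.7164 = 7.2836
θ = 132.4° falls in segment 2 (118° to 139°, simple-harmonic, h = -12): β = 132.4 − 118 = 14.4°, B = 21°; Δs = -12/2·(1 − cos(π·0.6857)) = -9.3054; s = 14.0000 − 9.3054 = 4.6946
segment 2 (118° to 139°, simple-harmonic, h = -12) is passed completely: s = 14.0000 + (-12) = 2.0000
θ = 163.2° falls in segment 3 (139° to 185.4°, cycloidal, h = 14): β = 163.2 − 139 = 24.2°, B = 46.4°; Δs = 14·(0.5216 − sin(2π·0.5216)/(2π)) = 7.6025; s = 2.0000 + 7.6025 = 9.6025
segment 3 (139° to 185.4°, cycloidal, h = 14) is passed completely: s = 2.0000 + (14) = 16.0000
segment 4 (185.4° to 246°, simple-harmonic, h = 14) is passed completely: s = 16.0000 + (14) = 30.0000
segment 5 (246° to 339.8°, cycloidal, h = 8) is passed completely: s = 30.0000 + (8) = 38.0000
θ = 356.2° falls in segment 6 (339.8° to 360°, cycloidal, h = -38): β = 356.2 − 339.8 = 16.4°, B = 20.2°; Δs = -38·(0.8119 − sin(2π·0.8119)/(2π)) = -36.4480; s = 38.0000 − 36.4480 = 1.5520

θ=129.3°: 7.2836
θ=132.4°: 4.6946
θ=163.2°: 9.6025
θ=356.2°: 1.5520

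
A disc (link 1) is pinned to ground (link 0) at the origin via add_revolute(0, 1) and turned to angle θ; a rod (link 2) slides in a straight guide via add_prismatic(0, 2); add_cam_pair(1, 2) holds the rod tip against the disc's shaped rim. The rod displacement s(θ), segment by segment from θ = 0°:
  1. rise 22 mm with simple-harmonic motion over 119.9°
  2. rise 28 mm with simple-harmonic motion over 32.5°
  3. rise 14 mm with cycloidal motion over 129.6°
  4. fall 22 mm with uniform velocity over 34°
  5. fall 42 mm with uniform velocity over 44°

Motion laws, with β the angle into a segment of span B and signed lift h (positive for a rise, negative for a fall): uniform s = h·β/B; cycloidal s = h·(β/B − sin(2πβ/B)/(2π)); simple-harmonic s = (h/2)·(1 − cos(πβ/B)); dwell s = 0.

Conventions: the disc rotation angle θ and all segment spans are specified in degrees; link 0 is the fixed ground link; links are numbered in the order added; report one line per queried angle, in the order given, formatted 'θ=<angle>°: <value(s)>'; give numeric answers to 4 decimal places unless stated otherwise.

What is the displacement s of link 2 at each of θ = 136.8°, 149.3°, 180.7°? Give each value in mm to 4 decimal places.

segment 1 (0° to 119.9°, simple-harmonic, h = 22) is passed completely: s = 0.0000 + (22) = 22.0000
θ = 136.8° falls in segment 2 (119.9° to 152.4°, simple-harmonic, h = 28): β = 136.8 − 119.9 = 16.9°, B = 32.5°; Δs = 28/2·(1 − cos(π·0.5200)) = 14.8791; s = 22.0000 + 14.8791 = 36.8791
θ = 149.3° falls in segment 2 (119.9° to 152.4°, simple-harmonic, h = 28): β = 149.3 − 119.9 = 29.4°, B = 32.5°; Δs = 28/2·(1 − cos(π·0.9046)) = 27.3761; s = 22.0000 + 27.3761 = 49.3761
segment 2 (119.9° to 152.4°, simple-harmonic, h = 28) is passed completely: s = 22.0000 + (28) = 50.0000
θ = 180.7° falls in segment 3 (152.4° to 282°, cycloidal, h = 14): β = 180.7 − 152.4 = 28.3°, B = 129.6°; Δs = 14·(0.2184 − sin(2π·0.2184)/(2π)) = 0.8728; s = 50.0000 + 0.8728 = 50.8728

θ=136.8°: 36.8791
θ=149.3°: 49.3761
θ=180.7°: 50.8728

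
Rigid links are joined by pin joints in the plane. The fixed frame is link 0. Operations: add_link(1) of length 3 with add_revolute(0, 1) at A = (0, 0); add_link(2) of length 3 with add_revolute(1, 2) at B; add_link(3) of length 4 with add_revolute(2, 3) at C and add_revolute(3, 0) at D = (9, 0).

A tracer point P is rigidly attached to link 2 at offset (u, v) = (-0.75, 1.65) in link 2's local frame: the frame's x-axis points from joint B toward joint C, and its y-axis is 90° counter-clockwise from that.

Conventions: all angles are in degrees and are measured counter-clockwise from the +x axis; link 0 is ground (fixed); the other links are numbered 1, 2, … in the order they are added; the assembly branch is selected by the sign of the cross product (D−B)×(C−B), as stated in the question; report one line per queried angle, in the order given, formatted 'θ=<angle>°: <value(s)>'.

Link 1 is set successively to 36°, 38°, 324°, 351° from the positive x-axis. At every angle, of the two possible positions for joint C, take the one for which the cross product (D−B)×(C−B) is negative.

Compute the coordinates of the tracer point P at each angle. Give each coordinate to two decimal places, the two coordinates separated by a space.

A=(0,0), D=(9.00,0)
θ=36°: B = A + 3.00·(cos36°, sin36°) = (2.4271, 1.7634)
θ=36°: |BD| = 6.8054
θ=36°: circle(B,3.00) ∩ circle(D,4.00): a=2.8884, h=0.8107
θ=36°:   candidates: C₊=(5.4269,1.7979) cross=5.517; C₋=(5.0067,0.2319) cross=-5.517
θ=36°:   branch - wants cross < 0 → take C=(5.0067,0.2319) (cross=-5.517)
θ=36°: ex = (C−B)/|BC| = (0.8599,-0.5105); ey = (0.5105,0.8599)
θ=36°: P = B + -0.75·ex + 1.65·ey = (2.6244,3.5650)
θ=38°: B = A + 3.00·(cos38°, sin38°) = (2.3640, 1.8470)
θ=38°: |BD| = 6.8882
θ=38°: circle(B,3.00) ∩ circle(D,4.00): a=2.9360, h=0.6164
θ=38°:   candidates: C₊=(5.3578,1.6536) cross=4.246; C₋=(5.0272,0.4659) cross=-4.246
θ=38°:   branch - wants cross < 0 → take C=(5.0272,0.4659) (cross=-4.246)
θ=38°: ex = (C−B)/|BC| = (0.8877,-0.4604); ey = (0.4604,0.8877)
θ=38°: P = B + -0.75·ex + 1.65·ey = (2.4578,3.6570)
θ=324°: B = A + 3.00·(cos324°, sin324°) = (2.4271, -1.7634)
θ=324°: |BD| = 6.8054
θ=324°: circle(B,3.00) ∩ circle(D,4.00): a=2.8884, h=0.8107
θ=324°:   candidates: C₊=(5.0067,-0.2319) cross=5.517; C₋=(5.4269,-1.7979) cross=-5.517
θ=324°:   branch - wants cross < 0 → take C=(5.4269,-1.7979) (cross=-5.517)
θ=324°: ex = (C−B)/|BC| = (0.9999,-0.0115); ey = (0.0115,0.9999)
θ=324°: P = B + -0.75·ex + 1.65·ey = (1.6961,-0.1048)
θ=351°: B = A + 3.00·(cos351°, sin351°) = (2.9631, -0.4693)
θ=351°: |BD| = 6.0551
θ=351°: circle(B,3.00) ∩ circle(D,4.00): a=2.4496, h=1.7320
θ=351°:   candidates: C₊=(5.2710,1.4473) cross=10.487; C₋=(5.5395,-2.0062) cross=-10.487
θ=351°:   branch - wants cross < 0 → take C=(5.5395,-2.0062) (cross=-10.487)
θ=351°: ex = (C−B)/|BC| = (0.8588,-0.5123); ey = (0.5123,0.8588)
θ=351°: P = B + -0.75·ex + 1.65·ey = (3.1643,1.3320)

θ=36°: 2.62 3.57
θ=38°: 2.46 3.66
θ=324°: 1.70 -0.10
θ=351°: 3.16 1.33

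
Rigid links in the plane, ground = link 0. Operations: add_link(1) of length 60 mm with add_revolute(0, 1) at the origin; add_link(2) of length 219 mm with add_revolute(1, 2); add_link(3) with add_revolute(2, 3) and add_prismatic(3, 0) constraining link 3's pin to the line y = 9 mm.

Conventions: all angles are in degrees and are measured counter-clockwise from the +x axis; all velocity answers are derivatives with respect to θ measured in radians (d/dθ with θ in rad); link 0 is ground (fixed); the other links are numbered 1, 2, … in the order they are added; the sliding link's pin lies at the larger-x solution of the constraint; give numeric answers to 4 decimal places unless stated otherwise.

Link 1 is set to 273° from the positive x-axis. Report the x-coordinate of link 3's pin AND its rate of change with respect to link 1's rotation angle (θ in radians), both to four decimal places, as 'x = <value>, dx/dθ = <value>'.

geometry: r = 60 mm, L = 219 mm, e = 9 mm
crank pin P = (r cos θ, r sin θ) = (3.140157, -59.917772)
h = r sin θ − e = -59.917772 − 9 = -68.917772
x = r cos θ + √(L² − h²) = 3.140157 + 207.873377 = 211.013534
dx/dθ = −r sin θ − h·r cos θ/√(L² − h²) (θ in radians; h = -68.917772) = 60.958851

x = 211.0135, dx/dθ = 60.9589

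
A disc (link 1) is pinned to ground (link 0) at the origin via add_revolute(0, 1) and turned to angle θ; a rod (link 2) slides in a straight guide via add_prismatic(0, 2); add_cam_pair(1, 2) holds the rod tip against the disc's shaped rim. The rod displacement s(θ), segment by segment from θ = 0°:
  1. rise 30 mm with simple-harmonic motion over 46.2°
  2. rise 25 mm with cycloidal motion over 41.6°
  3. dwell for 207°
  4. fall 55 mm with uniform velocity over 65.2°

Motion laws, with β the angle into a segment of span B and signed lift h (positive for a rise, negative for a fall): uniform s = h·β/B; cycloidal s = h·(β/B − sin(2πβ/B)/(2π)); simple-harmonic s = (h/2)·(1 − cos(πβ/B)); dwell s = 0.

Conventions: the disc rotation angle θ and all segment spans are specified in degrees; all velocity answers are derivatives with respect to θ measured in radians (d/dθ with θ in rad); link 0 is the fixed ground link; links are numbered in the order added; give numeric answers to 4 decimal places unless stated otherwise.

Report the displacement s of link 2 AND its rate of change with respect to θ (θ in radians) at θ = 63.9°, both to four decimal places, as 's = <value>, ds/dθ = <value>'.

segment 1 (0° to 46.2°, simple-harmonic, h = 30) is passed completely: s = 0.0000 + (30) = 30.0000
θ = 63.9° falls in segment 2 (46.2° to 87.8°, cycloidal, h = 25): β = 63.9 − 46.2 = 17.7°, B = 41.6°; Δs = 25·(0.4255 − sin(2π·0.4255)/(2π)) = 8.8414; s = 30.0000 + 8.8414 = 38.8414
velocity in seg [46.2°–87.8°] (cycloidal), θ in radians: β = 17.7° = 0.3089 rad, B = 41.6° = 0.7261 rad; ds/dθ = (h/B)(1 − cos(2πβ/B)) = (25/0.7261)(1 − cos(2π·0.4255)) = 65.159276 mm/rad

s = 38.8414, ds/dθ = 65.1593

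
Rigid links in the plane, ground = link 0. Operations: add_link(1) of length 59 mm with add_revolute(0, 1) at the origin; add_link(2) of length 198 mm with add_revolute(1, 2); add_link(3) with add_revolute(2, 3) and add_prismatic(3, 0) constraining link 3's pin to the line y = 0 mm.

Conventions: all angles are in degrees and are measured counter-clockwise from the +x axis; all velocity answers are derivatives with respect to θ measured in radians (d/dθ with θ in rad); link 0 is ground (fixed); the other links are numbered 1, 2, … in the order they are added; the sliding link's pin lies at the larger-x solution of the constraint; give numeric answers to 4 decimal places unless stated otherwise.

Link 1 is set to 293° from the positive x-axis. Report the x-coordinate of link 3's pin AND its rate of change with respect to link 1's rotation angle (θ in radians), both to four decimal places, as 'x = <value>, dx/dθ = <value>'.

geometry: r = 59 mm, L = 198 mm, e = 0 mm
crank pin P = (r cos θ, r sin θ) = (23.053137, -54.309786)
h = r sin θ − e = -54.309786 − 0 = -54.309786
x = r cos θ + √(L² − h²) = 23.053137 + 190.406006 = 213.459143
dx/dθ = −r sin θ − h·r cos θ/√(L² − h²) (θ in radians; h = -54.309786) = 60.885267

x = 213.4591, dx/dθ = 60.8853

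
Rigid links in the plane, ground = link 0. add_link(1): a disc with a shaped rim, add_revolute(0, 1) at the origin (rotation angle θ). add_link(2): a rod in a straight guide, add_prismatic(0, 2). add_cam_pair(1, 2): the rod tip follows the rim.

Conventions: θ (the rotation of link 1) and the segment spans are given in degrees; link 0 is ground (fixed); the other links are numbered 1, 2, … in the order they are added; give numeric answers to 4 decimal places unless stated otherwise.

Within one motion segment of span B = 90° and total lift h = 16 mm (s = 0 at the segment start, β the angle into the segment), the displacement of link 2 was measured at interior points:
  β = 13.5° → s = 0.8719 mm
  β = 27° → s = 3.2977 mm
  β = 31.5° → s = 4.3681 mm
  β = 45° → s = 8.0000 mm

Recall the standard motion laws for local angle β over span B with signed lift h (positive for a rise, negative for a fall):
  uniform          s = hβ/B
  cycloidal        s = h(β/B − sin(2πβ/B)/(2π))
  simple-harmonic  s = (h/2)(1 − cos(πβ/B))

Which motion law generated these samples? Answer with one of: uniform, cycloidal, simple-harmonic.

candidates at β/B = r: uniform s = h·r (linear in β); cycloidal s = h·(r − sin(2πr)/(2π)); simple-harmonic s = (h/2)(1 − cos(πr))
β=13.5°: printed 0.8719 | uniform 2.4000, cycloidal 0.3399, simple-harmonic 0.8719
β=27°: printed 3.2977 | uniform 4.8000, cycloidal 2.3782, simple-harmonic 3.2977
β=31.5°: printed 4.3681 | uniform 5.6000, cycloidal 3.5399, simple-harmonic 4.3681
β=45°: printed 8.0000 | uniform 8.0000, cycloidal 8.0000, simple-harmonic 8.0000
only one law matches every sample → simple-harmonic

simple-harmonic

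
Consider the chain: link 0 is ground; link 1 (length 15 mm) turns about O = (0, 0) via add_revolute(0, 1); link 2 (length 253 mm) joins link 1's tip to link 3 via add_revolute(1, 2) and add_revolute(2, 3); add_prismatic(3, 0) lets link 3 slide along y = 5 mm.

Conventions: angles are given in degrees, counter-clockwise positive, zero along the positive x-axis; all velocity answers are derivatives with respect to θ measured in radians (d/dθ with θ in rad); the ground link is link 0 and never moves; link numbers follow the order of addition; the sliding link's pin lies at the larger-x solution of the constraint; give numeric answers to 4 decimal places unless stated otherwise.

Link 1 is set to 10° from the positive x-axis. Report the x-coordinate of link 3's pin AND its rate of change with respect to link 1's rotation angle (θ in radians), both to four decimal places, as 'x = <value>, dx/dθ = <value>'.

geometry: r = 15 mm, L = 253 mm, e = 5 mm
crank pin P = (r cos θ, r sin θ) = (14.772116, 2.604723)
h = r sin θ − e = 2.604723 − 5 = -2.395277
x = r cos θ + √(L² − h²) = 14.772116 + 252.988661 = 267.760777
dx/dθ = −r sin θ − h·r cos θ/√(L² − h²) (θ in radians; h = -2.395277) = -2.464861

x = 267.7608, dx/dθ = -2.4649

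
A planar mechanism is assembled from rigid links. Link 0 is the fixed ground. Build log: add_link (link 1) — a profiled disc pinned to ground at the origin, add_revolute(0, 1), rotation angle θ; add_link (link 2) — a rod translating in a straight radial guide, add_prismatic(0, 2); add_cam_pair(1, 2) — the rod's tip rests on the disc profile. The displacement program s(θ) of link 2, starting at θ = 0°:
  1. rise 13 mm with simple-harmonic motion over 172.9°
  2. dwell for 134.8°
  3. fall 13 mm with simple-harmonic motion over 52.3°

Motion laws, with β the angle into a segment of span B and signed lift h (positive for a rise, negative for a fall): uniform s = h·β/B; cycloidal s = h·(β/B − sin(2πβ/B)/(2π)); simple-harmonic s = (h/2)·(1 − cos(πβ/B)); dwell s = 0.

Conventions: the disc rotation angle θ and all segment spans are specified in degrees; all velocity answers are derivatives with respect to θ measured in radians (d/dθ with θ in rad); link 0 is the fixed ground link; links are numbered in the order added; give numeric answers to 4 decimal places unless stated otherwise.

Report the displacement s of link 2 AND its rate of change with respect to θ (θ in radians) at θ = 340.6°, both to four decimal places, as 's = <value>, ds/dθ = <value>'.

seg 1 [0°–172.9°] simple-harmonic, h=13: full span → s += 13 → s = 13.0000
seg 2 [172.9°–307.7°] dwell: s stays 13.0000
seg 3 [307.7°–360°] simple-harmonic, h=-13: θ=340.6° here. β=32.9, B=52.3. -13/2·(1 − cos(π·0.6291)) = -9.0639 → s = 3.9361
velocity in seg [307.7°–360°] (simple-harmonic), θ in radians: β = 32.9° = 0.5742 rad, B = 52.3° = 0.9128 rad; ds/dθ = (πh/(2B)) sin(πβ/B) = (π·(-13)/(2·0.9128)) sin(π·0.6291) = -20.557092 mm/rad

s = 3.9361, ds/dθ = -20.5571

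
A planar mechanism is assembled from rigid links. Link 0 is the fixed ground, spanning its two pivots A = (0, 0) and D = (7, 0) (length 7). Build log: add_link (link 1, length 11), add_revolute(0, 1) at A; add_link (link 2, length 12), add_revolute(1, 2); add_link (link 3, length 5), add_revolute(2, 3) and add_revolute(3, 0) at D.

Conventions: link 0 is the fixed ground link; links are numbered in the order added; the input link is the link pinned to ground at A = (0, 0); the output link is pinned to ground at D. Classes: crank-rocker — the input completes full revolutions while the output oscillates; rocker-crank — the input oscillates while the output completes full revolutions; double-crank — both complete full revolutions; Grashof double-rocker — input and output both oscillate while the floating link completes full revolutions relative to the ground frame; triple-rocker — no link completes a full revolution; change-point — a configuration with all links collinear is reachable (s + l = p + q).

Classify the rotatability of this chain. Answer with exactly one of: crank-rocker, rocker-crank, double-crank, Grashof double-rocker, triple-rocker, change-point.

lengths: ground=7, input=11, coupler=12, output=5
sorted: s=5 (shortest), l=12 (longest), p+q=18
s + l = 17 vs p + q = 18
s + l < p + q (Grashof) with shortest = output link → rocker-crank

rocker-crank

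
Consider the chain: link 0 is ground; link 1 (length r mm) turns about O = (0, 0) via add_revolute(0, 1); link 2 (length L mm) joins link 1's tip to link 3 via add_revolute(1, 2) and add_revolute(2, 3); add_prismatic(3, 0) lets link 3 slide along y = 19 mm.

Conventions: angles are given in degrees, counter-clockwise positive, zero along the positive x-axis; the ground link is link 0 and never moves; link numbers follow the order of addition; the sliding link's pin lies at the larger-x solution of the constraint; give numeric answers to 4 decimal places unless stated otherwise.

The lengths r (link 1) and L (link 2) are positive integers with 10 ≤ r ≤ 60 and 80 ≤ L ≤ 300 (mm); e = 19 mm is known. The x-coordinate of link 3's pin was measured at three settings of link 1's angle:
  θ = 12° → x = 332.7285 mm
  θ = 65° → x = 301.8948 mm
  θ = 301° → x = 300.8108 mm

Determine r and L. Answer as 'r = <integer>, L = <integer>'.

constraint per measurement: (x − r cos θ)² + (r sin θ − e)² = L²
subtracting the θ₁ and θ₂ equations cancels the r² and L² terms:
r = (x₁² − x₂²) / (2[(x₁cos θ₁ + e sin θ₁) − (x₂cos θ₂ + e sin θ₂)]) = 53.0000 → r = 53
L² = (x₁ − r cos θ₁)² + (r sin θ₁ − e)² = 78961.0167 → L = 281.0000 → L = 281
check at θ₃=301°: x = 300.8108 (printed 300.8108) ✓

r = 53, L = 281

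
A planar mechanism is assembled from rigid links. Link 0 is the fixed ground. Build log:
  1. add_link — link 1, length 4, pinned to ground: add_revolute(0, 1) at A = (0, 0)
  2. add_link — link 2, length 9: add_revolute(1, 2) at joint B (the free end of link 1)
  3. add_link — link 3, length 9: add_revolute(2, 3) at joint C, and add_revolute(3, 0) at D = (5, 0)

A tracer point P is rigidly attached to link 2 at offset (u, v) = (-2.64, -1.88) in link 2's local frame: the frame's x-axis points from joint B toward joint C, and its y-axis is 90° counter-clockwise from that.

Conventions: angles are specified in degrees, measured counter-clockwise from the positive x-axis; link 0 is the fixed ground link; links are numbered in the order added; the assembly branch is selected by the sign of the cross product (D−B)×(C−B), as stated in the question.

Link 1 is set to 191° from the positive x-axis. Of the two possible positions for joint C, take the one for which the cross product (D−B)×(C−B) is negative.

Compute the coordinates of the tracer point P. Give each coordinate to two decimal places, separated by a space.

A=(0,0), D=(5.00,0)
B = A + 4.00·(cos191°, sin191°) = (-3.9265, -0.7632)
|BD| = 8.9591
circle(B,9.00) ∩ circle(D,9.00): a=4.4795, h=7.8060
  candidates: C₊=(-0.1283,7.3960) cross=69.935; C₋=(1.2017,-8.1592) cross=-69.935
  branch - wants cross < 0 → take C=(1.2017,-8.1592) (cross=-69.935)
ex = (C−B)/|BC| = (0.5698,-0.8218); ey = (0.8218,0.5698)
P = B + -2.64·ex + -1.88·ey = (-6.9757,0.3350)

-6.98 0.34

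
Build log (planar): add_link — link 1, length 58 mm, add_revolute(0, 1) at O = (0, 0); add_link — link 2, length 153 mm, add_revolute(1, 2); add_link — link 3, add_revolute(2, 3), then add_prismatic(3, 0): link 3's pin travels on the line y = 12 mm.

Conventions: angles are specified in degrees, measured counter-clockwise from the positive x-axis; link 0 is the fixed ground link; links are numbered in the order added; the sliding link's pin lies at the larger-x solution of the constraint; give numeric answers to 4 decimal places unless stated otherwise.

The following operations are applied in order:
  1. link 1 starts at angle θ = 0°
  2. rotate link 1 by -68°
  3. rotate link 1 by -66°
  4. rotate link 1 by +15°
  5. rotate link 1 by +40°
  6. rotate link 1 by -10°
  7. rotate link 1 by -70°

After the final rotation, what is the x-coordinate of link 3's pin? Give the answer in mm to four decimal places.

geometry: r = 58 mm, L = 153 mm, e = 12 mm; θ starts at 0°
rotate link 1 by -68°: θ ← 0° -68° = -68°
rotate link 1 by -66°: θ ← -68° -66° = -134°
rotate link 1 by +15°: θ ← -134° +15° = -119°
rotate link 1 by +40°: θ ← -119° +40° = -79°
rotate link 1 by -10°: θ ← -79° -10° = -89°
rotate link 1 by -70°: θ ← -89° -70° = -159°
crank pin P = (r cos θ, r sin θ) = (-54.147665, -20.785341)
h = r sin θ − e = -20.785341 − 12 = -32.785341
x = r cos θ + √(L² − h²) = -54.147665 + 149.446048 = 95.298384

95.2984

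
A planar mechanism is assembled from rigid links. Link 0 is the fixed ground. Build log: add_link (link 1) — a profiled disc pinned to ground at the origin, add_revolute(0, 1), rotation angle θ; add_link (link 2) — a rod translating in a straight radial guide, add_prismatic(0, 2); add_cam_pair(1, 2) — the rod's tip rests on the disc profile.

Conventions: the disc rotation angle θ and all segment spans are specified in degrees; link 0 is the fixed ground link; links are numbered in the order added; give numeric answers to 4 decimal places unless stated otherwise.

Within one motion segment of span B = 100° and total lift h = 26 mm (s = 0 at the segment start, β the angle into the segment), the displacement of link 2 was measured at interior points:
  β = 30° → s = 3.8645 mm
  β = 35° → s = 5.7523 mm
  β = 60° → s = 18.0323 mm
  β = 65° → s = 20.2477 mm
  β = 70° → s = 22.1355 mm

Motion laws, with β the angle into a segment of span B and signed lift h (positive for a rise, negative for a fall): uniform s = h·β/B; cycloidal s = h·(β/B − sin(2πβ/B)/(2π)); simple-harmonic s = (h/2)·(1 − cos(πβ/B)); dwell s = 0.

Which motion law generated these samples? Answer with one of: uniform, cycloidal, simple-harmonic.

candidates at β/B = r: uniform s = h·r (linear in β); cycloidal s = h·(r − sin(2πr)/(2π)); simple-harmonic s = (h/2)(1 − cos(πr))
β=30°: printed 3.8645 | uniform 7.8000, cycloidal 3.8645, simple-harmonic 5.3588
β=35°: printed 5.7523 | uniform 9.1000, cycloidal 5.7523, simple-harmonic 7.0981
β=60°: printed 18.0323 | uniform 15.6000, cycloidal 18.0323, simple-harmonic 17.0172
β=65°: printed 20.2477 | uniform 16.9000, cycloidal 20.2477, simple-harmonic 18.9019
β=70°: printed 22.1355 | uniform 18.2000, cycloidal 22.1355, simple-harmonic 20.6412
only one law matches every sample → cycloidal

cycloidal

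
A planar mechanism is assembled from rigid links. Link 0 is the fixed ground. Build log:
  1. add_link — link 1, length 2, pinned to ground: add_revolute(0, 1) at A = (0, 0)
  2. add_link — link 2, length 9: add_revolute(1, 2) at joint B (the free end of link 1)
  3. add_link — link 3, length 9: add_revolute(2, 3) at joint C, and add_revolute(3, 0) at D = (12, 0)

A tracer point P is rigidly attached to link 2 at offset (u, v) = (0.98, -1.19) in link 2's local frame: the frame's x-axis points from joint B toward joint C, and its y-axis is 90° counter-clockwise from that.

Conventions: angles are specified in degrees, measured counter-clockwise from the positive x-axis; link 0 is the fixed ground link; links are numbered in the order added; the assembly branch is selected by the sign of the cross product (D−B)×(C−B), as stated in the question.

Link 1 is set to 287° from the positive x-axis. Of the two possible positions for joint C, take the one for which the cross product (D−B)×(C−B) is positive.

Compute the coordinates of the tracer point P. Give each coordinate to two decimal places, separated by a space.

A=(0,0), D=(12.00,0)
B = A + 2.00·(cos287°, sin287°) = (0.5847, -1.9126)
|BD| = 11.5744
circle(B,9.00) ∩ circle(D,9.00): a=5.7872, h=6.8926
  candidates: C₊=(5.1534,5.8416) cross=79.778; C₋=(7.4313,-7.7542) cross=-79.778
  branch + wants cross > 0 → take C=(5.1534,5.8416) (cross=79.778)
ex = (C−B)/|BC| = (0.5076,0.8616); ey = (-0.8616,0.5076)
P = B + 0.98·ex + -1.19·ey = (2.1075,-1.6723)

2.11 -1.67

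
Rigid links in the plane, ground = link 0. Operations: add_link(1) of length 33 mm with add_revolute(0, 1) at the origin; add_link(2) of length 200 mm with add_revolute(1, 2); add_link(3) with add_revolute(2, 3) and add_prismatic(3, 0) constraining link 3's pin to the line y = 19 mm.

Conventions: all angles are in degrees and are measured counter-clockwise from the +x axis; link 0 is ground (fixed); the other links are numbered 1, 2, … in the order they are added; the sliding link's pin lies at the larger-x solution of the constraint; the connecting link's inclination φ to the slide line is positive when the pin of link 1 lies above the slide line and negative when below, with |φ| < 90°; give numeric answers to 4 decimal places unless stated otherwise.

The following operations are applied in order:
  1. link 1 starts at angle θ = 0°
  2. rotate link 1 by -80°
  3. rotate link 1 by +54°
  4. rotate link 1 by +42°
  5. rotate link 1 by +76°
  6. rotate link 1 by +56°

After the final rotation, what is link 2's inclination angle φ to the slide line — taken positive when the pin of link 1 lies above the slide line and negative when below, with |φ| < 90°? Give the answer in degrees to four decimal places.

geometry: r = 33 mm, L = 200 mm, e = 19 mm; θ starts at 0°
rotate link 1 by -80°: θ ← 0° -80° = -80°
rotate link 1 by +54°: θ ← -80° +54° = -26°
rotate link 1 by +42°: θ ← -26° +42° = 16°
rotate link 1 by +76°: θ ← 16° +76° = 92°
rotate link 1 by +56°: θ ← 92° +56° = 148°
h = r sin θ − e = 17.487336 − 19 = -1.512664
sin φ = h / L = -1.512664 / 200 = -0.00756332
φ = arcsin(-0.00756332) = -0.433351°

-0.4334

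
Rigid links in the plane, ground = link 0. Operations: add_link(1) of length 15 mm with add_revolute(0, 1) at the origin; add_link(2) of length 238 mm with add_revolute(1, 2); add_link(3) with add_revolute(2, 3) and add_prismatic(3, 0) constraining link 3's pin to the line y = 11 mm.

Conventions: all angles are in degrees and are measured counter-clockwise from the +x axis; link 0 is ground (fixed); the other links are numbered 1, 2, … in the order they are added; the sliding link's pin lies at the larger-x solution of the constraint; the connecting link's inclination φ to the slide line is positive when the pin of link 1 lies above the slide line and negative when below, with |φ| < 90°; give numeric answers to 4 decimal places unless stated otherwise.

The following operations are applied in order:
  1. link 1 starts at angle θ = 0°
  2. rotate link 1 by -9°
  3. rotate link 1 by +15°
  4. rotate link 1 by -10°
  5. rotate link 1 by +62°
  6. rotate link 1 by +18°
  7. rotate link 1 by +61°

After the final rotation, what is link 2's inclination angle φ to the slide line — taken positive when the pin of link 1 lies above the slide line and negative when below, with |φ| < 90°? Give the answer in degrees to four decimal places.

geometry: r = 15 mm, L = 238 mm, e = 11 mm; θ starts at 0°
rotate link 1 by -9°: θ ← 0° -9° = -9°
rotate link 1 by +15°: θ ← -9° +15° = 6°
rotate link 1 by -10°: θ ← 6° -10° = -4°
rotate link 1 by +62°: θ ← -4° +62° = 58°
rotate link 1 by +18°: θ ← 58° +18° = 76°
rotate link 1 by +61°: θ ← 76° +61° = 137°
h = r sin θ − e = 10.229975 − 11 = -0.770025
sin φ = h / L = -0.770025 / 238 = -0.00323540
φ = arcsin(-0.00323540) = -0.185375°

-0.1854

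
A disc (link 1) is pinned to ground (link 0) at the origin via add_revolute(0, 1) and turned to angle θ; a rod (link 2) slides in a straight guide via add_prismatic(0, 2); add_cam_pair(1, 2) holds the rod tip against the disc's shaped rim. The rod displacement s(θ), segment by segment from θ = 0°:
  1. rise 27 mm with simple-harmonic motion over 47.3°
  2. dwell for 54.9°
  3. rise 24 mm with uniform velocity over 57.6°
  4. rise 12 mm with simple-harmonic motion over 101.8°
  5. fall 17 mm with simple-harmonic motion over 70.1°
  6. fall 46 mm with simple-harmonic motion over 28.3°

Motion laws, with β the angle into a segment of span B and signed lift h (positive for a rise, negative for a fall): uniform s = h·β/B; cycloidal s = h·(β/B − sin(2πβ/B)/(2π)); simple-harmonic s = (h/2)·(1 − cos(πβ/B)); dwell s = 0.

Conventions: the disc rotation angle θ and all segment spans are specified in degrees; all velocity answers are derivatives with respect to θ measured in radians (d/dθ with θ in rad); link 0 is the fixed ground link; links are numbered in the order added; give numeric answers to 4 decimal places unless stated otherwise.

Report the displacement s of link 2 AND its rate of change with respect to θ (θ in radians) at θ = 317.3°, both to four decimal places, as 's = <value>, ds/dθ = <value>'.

segment 1 (0° to 47.3°, simple-harmonic, h = 27) is passed completely: s = 0.0000 + (27) = 27.0000
segment 2 (47.3° to 102.2°, dwell): s unchanged at 27.0000
segment 3 (102.2° to 159.8°, uniform, h = 24) is passed completely: s = 27.0000 + (24) = 51.0000
segment 4 (159.8° to 261.6°, simple-harmonic, h = 12) is passed completely: s = 51.0000 + (12) = 63.0000
θ = 317.3° falls in segment 5 (261.6° to 331.7°, simple-harmonic, h = -17): β = 317.3 − 261.6 = 55.7°, B = 70.1°; Δs = -17/2·(1 − cos(π·0.7946)) = -15.2906; s = 63.0000 − 15.2906 = 47.7094
velocity in seg [261.6°–331.7°] (simple-harmonic), θ in radians: β = 55.7° = 0.9721 rad, B = 70.1° = 1.2235 rad; ds/dθ = (πh/(2B)) sin(πβ/B) = (π·(-17)/(2·1.2235)) sin(π·0.7946) = -13.127813 mm/rad

s = 47.7094, ds/dθ = -13.1278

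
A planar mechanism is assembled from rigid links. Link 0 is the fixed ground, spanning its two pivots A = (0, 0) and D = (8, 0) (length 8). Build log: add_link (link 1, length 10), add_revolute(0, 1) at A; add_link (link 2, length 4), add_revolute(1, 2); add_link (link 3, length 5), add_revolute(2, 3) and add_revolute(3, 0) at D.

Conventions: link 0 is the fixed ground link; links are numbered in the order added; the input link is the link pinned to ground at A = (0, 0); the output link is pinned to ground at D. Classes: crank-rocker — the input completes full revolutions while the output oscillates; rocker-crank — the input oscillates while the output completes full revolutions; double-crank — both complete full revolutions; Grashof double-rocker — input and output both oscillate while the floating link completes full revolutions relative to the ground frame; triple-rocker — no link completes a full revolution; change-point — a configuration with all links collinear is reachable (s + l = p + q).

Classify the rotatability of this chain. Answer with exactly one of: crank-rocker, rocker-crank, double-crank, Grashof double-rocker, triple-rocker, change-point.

lengths: ground=8, input=10, coupler=4, output=5
sorted: s=4 (shortest), l=10 (longest), p+q=13
s + l = 14 vs p + q = 13
s + l > p + q → non-Grashof → no link fully rotates → triple-rocker

triple-rocker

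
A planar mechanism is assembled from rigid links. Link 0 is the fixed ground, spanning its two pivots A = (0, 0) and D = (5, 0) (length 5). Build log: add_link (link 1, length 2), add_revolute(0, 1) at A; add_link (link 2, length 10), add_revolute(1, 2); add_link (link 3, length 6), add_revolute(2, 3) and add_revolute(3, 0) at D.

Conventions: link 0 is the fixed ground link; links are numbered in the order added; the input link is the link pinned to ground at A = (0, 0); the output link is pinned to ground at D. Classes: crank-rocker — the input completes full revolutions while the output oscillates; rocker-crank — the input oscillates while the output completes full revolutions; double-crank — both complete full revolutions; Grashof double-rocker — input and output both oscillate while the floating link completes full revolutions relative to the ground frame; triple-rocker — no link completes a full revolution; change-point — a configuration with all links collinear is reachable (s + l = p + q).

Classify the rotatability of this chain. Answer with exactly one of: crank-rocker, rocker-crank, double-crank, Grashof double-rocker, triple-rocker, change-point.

lengths: ground=5, input=2, coupler=10, output=6
sorted: s=2 (shortest), l=10 (longest), p+q=11
s + l = 12 vs p + q = 11
s + l > p + q → non-Grashof → no link fully rotates → triple-rocker

triple-rocker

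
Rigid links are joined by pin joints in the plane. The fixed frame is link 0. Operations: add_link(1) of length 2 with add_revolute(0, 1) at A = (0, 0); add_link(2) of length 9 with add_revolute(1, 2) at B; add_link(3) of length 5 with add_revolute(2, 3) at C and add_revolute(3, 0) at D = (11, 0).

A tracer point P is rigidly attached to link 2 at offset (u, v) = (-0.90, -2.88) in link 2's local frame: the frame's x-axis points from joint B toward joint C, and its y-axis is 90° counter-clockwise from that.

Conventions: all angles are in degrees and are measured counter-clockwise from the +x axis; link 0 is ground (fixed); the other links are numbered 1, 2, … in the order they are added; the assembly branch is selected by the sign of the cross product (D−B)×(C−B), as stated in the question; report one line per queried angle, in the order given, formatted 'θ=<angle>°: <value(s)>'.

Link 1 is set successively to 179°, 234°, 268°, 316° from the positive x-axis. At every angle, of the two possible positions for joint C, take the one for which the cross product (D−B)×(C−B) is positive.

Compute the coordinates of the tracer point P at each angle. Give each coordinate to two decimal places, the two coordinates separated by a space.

A=(0,0), D=(11.00,0)
θ=179°: B = A + 2.00·(cos179°, sin179°) = (-1.9997, 0.0349)
θ=179°: |BD| = 12.9997
θ=179°: circle(B,9.00) ∩ circle(D,5.00): a=8.6538, h=2.4723
θ=179°:   candidates: C₊=(6.6607,2.4840) cross=32.140; C₋=(6.6474,-2.4607) cross=-32.140
θ=179°:   branch + wants cross > 0 → take C=(6.6607,2.4840) (cross=32.140)
θ=179°: ex = (C−B)/|BC| = (0.9623,0.2721); ey = (-0.2721,0.9623)
θ=179°: P = B + -0.90·ex + -2.88·ey = (-2.0820,-2.9813)
θ=234°: B = A + 2.00·(cos234°, sin234°) = (-1.1756, -1.6180)
θ=234°: |BD| = 12.2826
θ=234°: circle(B,9.00) ∩ circle(D,5.00): a=8.4210, h=3.1761
θ=234°:   candidates: C₊=(6.7536,2.6397) cross=39.011; C₋=(7.5904,-3.6571) cross=-39.011
θ=234°:   branch + wants cross > 0 → take C=(6.7536,2.6397) (cross=39.011)
θ=234°: ex = (C−B)/|BC| = (0.8810,0.4731); ey = (-0.4731,0.8810)
θ=234°: P = B + -0.90·ex + -2.88·ey = (-0.6060,-4.5811)
θ=268°: B = A + 2.00·(cos268°, sin268°) = (-0.0698, -1.9988)
θ=268°: |BD| = 11.2488
θ=268°: circle(B,9.00) ∩ circle(D,5.00): a=8.1136, h=3.8949
θ=268°:   candidates: C₊=(7.2226,3.2758) cross=43.813; C₋=(8.6067,-4.3900) cross=-43.813
θ=268°:   branch + wants cross > 0 → take C=(7.2226,3.2758) (cross=43.813)
θ=268°: ex = (C−B)/|BC| = (0.8103,0.5861); ey = (-0.5861,0.8103)
θ=268°: P = B + -0.90·ex + -2.88·ey = (0.8888,-4.8598)
θ=316°: B = A + 2.00·(cos316°, sin316°) = (1.4387, -1.3893)
θ=316°: |BD| = 9.6617
θ=316°: circle(B,9.00) ∩ circle(D,5.00): a=7.7289, h=4.6113
θ=316°:   candidates: C₊=(8.4242,4.2854) cross=44.553; C₋=(9.7503,-4.8413) cross=-44.553
θ=316°:   branch + wants cross > 0 → take C=(8.4242,4.2854) (cross=44.553)
θ=316°: ex = (C−B)/|BC| = (0.7762,0.6305); ey = (-0.6305,0.7762)
θ=316°: P = B + -0.90·ex + -2.88·ey = (2.5561,-4.1921)

θ=179°: -2.08 -2.98
θ=234°: -0.61 -4.58
θ=268°: 0.89 -4.86
θ=316°: 2.56 -4.19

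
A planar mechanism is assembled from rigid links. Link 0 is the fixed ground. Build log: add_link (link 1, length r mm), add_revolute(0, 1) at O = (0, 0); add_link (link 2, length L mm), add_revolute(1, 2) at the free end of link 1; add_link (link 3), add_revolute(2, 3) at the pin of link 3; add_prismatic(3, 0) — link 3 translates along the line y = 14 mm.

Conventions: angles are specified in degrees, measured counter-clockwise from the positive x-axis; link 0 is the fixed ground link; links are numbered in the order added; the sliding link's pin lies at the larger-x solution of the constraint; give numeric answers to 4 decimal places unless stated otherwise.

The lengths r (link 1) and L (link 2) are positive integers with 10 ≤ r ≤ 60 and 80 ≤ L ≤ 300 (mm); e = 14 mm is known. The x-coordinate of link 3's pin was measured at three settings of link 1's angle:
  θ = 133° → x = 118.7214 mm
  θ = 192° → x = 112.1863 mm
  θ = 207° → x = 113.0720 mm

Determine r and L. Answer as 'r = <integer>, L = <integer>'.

constraint per measurement: (x − r cos θ)² + (r sin θ − e)² = L²
subtracting the θ₁ and θ₂ equations cancels the r² and L² terms:
r = (x₁² − x₂²) / (2[(x₁cos θ₁ + e sin θ₁) − (x₂cos θ₂ + e sin θ₂)]) = 18.0001 → r = 18
L² = (x₁ − r cos θ₁)² + (r sin θ₁ − e)² = 17161.0094 → L = 131.0000 → L = 131
check at θ₃=207°: x = 113.0720 (printed 113.0720) ✓

r = 18, L = 131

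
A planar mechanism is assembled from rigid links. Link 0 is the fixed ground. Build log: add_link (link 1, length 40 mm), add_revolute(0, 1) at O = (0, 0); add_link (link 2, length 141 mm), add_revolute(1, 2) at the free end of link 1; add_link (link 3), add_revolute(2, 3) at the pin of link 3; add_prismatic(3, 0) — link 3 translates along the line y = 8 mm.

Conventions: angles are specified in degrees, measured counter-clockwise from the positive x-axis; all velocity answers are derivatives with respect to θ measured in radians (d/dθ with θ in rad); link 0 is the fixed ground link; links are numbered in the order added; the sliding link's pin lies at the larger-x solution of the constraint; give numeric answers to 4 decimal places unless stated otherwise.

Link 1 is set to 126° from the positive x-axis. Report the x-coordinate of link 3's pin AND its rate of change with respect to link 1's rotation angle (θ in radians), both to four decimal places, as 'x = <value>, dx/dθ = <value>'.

geometry: r = 40 mm, L = 141 mm, e = 8 mm
crank pin P = (r cos θ, r sin θ) = (-23.511410, 32.360680)
h = r sin θ − e = 32.360680 − 8 = 24.360680
x = r cos θ + √(L² − h²) = -23.511410 + 138.879650 = 115.368240
dx/dθ = −r sin θ − h·r cos θ/√(L² − h²) (θ in radians; h = 24.360680) = -28.236577

x = 115.3682, dx/dθ = -28.2366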